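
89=89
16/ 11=1.45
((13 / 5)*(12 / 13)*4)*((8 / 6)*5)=64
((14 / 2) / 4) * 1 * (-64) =-112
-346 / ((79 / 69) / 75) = -1790550 / 79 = -22665.19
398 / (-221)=-398 / 221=-1.80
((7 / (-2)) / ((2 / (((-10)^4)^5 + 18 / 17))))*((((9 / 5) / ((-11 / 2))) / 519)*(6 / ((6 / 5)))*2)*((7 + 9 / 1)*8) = 4569600000000000000048384 / 32351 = 141250656857593273779.74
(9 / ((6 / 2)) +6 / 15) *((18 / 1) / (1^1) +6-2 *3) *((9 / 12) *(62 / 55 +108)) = 1377459 / 275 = 5008.94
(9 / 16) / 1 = 9 / 16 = 0.56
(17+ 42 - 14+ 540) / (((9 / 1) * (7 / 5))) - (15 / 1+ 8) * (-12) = 2257 / 7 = 322.43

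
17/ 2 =8.50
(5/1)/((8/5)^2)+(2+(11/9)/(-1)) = 1573/576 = 2.73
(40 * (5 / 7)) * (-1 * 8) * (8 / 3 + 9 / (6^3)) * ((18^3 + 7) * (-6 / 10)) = 15181400 / 7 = 2168771.43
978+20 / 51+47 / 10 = 501377 / 510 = 983.09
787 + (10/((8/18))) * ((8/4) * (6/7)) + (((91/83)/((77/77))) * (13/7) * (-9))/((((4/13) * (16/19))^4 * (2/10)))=-190098582247123/9747562496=-19502.17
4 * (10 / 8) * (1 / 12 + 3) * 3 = 185 / 4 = 46.25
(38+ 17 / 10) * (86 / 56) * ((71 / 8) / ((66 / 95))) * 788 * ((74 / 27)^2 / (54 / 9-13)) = -6210700494847 / 9430344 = -658586.84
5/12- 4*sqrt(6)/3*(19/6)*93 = -961.42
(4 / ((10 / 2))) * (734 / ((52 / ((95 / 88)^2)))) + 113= 6350403 / 50336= 126.16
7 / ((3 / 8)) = 56 / 3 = 18.67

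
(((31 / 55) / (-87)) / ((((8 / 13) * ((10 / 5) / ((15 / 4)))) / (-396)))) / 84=1209 / 12992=0.09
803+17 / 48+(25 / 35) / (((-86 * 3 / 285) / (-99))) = 12735461 / 14448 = 881.47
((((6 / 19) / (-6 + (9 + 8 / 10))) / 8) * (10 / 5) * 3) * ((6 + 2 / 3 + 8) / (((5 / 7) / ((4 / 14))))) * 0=0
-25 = -25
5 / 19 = 0.26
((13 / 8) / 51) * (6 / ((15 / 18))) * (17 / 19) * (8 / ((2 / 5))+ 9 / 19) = 15171 / 3610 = 4.20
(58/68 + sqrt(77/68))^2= (29 + sqrt(1309))^2/1156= 3.68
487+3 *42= 613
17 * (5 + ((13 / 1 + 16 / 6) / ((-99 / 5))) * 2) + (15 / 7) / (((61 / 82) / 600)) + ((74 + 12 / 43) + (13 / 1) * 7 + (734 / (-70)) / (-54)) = 106441785931 / 54532170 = 1951.91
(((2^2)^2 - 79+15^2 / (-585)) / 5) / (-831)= 824 / 54015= 0.02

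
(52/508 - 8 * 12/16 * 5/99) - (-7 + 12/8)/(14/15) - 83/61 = 31006103/7158228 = 4.33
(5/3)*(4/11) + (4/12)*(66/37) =1466/1221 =1.20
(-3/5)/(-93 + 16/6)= 9/1355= 0.01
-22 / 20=-11 / 10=-1.10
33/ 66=1/ 2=0.50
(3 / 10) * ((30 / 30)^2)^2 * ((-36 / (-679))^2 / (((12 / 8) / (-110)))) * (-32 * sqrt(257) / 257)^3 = 934281216 * sqrt(257) / 30451297009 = 0.49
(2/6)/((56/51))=17/56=0.30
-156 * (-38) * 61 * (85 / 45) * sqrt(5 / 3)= 2049112 * sqrt(15) / 9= 881797.41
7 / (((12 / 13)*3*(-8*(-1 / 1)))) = 0.32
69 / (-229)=-69 / 229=-0.30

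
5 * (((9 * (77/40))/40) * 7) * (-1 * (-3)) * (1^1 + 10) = 160083/320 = 500.26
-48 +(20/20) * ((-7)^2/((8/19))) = 547/8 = 68.38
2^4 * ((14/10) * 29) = 3248/5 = 649.60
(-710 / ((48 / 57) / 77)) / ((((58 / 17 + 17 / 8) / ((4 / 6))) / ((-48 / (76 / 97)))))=360603320 / 753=478888.87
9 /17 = 0.53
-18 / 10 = -9 / 5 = -1.80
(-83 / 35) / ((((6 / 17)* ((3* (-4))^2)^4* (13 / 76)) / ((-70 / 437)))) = 1411 / 96423395328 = 0.00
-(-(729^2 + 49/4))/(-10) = -2125813/40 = -53145.32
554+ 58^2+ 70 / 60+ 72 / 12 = 23551 / 6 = 3925.17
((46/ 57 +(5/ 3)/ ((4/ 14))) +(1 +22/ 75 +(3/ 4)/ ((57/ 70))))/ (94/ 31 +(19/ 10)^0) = 130386/ 59375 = 2.20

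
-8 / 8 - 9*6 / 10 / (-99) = -52 / 55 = -0.95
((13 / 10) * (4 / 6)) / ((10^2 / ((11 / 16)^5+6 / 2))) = 0.03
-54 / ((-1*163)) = 54 / 163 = 0.33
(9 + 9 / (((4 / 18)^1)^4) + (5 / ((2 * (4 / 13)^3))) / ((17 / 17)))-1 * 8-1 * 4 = 482993 / 128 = 3773.38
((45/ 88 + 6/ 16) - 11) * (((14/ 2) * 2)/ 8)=-17.70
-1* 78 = -78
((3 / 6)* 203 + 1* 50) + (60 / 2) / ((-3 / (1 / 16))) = 1207 / 8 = 150.88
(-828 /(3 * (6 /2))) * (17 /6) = -782 /3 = -260.67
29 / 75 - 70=-5221 / 75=-69.61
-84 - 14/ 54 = -2275/ 27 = -84.26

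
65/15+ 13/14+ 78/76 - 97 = -36194/399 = -90.71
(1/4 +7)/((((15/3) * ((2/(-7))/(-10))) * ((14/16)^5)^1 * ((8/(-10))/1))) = -296960/2401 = -123.68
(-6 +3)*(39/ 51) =-39/ 17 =-2.29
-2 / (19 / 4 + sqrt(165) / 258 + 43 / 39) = -47881704 / 140105231 + 348816* sqrt(165) / 1541157541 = -0.34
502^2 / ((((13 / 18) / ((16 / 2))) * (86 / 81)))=2629136.54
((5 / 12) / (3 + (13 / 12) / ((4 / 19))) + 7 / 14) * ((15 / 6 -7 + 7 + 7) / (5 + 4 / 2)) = 8189 / 10948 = 0.75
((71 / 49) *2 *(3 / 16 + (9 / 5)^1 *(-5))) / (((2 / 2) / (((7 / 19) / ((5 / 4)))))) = -10011 / 1330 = -7.53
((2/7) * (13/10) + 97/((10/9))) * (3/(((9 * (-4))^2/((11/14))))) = 67507/423360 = 0.16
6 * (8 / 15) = 16 / 5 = 3.20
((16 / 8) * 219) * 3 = 1314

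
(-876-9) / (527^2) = -885 / 277729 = -0.00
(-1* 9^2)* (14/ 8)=-567/ 4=-141.75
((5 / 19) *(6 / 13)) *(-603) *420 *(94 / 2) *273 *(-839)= 6291684995400 / 19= 331141315547.37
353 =353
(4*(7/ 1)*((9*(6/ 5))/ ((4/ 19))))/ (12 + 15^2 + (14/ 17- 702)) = -122094/ 39455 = -3.09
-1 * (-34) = 34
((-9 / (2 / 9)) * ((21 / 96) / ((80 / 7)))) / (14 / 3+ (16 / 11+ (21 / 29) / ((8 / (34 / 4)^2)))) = -3798333 / 62037280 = -0.06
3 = 3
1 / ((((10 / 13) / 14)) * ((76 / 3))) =273 / 380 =0.72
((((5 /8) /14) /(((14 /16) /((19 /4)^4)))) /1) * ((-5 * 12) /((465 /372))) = -1954815 /1568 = -1246.69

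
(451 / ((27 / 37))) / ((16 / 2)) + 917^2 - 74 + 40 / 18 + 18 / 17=3087768407 / 3672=840895.54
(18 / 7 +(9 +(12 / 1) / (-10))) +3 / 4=1557 / 140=11.12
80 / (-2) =-40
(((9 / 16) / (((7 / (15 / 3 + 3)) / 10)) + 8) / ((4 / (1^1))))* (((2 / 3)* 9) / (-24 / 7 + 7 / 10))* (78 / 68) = -9.10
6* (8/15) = 16/5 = 3.20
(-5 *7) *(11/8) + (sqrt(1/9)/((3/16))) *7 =-2569/72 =-35.68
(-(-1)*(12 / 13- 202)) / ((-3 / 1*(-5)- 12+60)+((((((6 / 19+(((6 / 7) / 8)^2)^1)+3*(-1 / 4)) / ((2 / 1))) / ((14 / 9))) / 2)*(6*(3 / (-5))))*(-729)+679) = -5451340160 / 15282344051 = -0.36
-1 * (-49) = 49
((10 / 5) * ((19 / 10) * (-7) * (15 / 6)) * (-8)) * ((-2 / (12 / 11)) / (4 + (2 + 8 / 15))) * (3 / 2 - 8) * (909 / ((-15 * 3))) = -274417 / 14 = -19601.21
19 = 19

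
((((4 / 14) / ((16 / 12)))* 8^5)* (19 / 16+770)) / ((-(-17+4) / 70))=379054080 / 13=29158006.15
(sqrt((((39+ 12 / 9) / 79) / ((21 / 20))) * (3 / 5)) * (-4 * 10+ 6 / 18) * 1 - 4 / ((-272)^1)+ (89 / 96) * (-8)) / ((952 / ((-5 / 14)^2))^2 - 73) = -233750 * sqrt(1659) / 24754552004529 - 471875 / 3551285941578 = -0.00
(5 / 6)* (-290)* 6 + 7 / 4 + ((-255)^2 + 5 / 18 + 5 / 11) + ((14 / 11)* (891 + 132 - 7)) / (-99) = 92295539 / 1452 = 63564.42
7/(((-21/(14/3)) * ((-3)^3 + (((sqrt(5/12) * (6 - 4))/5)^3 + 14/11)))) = 605 * sqrt(15)/57921483 + 1167375/19307161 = 0.06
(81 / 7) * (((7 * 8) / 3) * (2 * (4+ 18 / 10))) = 12528 / 5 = 2505.60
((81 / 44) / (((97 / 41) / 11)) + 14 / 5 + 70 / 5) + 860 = 1717597 / 1940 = 885.36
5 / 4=1.25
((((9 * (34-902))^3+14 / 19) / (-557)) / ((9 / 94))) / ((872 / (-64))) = -6811741294643936 / 10381923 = -656115566.90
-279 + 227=-52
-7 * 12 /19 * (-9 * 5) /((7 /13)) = 7020 /19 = 369.47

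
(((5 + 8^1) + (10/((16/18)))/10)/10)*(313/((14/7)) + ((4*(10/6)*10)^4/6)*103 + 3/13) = 48418262379085/101088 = 478971414.80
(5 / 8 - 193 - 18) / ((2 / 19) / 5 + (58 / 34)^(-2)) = -134463285 / 233096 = -576.86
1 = 1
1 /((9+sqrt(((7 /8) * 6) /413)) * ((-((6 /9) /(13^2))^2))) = -45497673 /6371+85683 * sqrt(177) /12742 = -7051.91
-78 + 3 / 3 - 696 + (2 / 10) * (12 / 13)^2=-653041 / 845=-772.83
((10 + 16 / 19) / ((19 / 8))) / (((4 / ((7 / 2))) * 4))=721 / 722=1.00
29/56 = 0.52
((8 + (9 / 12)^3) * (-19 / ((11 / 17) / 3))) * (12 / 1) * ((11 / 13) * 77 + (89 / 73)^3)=-12060007674057 / 20228884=-596177.61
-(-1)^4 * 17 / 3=-17 / 3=-5.67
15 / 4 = 3.75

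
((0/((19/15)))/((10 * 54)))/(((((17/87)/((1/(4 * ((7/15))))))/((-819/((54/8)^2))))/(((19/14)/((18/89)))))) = 0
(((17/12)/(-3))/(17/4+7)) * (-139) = 2363/405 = 5.83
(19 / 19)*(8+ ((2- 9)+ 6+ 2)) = 9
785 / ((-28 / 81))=-63585 / 28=-2270.89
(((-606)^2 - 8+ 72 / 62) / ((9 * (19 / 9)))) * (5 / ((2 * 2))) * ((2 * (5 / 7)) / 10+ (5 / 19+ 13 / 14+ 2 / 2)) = 4418455365 / 78337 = 56403.17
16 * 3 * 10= 480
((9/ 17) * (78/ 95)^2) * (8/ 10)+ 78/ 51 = 1392274/ 767125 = 1.81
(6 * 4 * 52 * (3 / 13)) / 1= 288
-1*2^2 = -4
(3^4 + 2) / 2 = 83 / 2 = 41.50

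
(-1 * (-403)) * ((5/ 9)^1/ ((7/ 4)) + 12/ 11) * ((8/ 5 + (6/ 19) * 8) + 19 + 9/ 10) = 16323112/ 1197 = 13636.69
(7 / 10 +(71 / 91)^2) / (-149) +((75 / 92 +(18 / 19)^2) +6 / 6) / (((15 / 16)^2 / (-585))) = -184980171305751 / 102448143070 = -1805.60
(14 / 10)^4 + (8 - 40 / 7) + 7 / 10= 59739 / 8750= 6.83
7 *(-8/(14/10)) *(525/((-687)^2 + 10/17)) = -357000/8023483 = -0.04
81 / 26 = 3.12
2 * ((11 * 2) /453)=44 /453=0.10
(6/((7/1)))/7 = 6/49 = 0.12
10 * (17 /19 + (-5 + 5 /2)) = -305 /19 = -16.05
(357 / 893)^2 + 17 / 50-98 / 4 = -478472971 / 19936225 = -24.00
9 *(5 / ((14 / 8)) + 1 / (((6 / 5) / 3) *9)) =395 / 14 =28.21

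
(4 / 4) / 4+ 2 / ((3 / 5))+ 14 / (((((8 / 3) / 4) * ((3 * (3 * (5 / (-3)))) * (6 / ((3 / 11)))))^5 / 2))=1385038599979 / 386522400000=3.58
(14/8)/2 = 7/8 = 0.88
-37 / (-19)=1.95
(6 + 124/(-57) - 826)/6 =-23432/171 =-137.03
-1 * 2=-2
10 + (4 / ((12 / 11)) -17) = -10 / 3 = -3.33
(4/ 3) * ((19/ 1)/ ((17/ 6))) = 152/ 17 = 8.94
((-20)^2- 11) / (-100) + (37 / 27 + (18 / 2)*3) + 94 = 319897 / 2700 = 118.48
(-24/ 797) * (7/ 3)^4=-0.89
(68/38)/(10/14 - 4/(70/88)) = -1190/2869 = -0.41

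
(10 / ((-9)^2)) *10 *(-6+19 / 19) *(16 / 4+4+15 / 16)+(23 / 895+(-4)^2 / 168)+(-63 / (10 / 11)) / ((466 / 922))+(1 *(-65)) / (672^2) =-162864770534927 / 847539624960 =-192.16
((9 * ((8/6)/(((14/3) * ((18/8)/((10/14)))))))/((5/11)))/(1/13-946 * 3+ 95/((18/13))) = -20592/31752931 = -0.00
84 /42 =2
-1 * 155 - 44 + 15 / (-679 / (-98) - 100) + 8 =-249083 / 1303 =-191.16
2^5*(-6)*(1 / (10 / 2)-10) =9408 / 5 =1881.60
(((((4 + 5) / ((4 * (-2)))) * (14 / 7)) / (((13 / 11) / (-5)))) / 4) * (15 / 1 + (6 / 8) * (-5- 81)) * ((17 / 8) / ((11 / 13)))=-295.84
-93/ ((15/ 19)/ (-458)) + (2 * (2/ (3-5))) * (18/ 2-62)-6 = 270262/ 5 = 54052.40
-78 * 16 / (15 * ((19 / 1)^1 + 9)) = -104 / 35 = -2.97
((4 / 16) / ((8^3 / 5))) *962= 2405 / 1024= 2.35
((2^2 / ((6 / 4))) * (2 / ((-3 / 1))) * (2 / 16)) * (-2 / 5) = 4 / 45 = 0.09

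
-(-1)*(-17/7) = -17/7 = -2.43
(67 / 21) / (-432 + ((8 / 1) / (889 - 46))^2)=-15871161 / 2149002128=-0.01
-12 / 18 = -2 / 3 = -0.67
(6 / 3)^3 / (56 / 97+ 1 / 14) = 10864 / 881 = 12.33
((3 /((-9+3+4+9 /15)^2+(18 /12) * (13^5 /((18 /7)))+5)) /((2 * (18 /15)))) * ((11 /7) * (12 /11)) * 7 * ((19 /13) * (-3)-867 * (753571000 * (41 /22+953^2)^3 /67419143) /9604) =-3968122967256526842943464958461375 /75800732319791334427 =-52349401461131.56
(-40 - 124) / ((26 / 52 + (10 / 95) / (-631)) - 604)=3932392 / 14470727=0.27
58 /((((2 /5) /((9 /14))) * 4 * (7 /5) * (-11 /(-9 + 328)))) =-189225 /392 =-482.72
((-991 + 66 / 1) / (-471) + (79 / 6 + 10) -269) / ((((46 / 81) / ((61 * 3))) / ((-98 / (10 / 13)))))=144608074065 / 14444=10011636.25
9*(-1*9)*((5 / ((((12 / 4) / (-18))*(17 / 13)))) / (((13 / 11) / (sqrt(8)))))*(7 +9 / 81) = 380160*sqrt(2) / 17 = 31625.14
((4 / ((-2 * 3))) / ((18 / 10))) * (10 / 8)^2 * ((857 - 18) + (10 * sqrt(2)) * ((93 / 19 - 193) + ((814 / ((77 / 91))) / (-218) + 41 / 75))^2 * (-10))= -104875 / 216 + 2222777442763240 * sqrt(2) / 1042236963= 3015605.93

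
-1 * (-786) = 786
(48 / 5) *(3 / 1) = 144 / 5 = 28.80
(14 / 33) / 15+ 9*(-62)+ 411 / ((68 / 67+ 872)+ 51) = -17085387349 / 30644955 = -557.53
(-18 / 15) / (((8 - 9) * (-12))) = -1 / 10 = -0.10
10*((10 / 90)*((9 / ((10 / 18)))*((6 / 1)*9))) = 972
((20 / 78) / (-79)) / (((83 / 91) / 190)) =-13300 / 19671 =-0.68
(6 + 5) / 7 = 11 / 7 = 1.57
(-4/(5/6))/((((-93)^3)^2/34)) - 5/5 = -1.00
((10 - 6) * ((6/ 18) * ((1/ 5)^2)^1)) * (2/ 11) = 8/ 825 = 0.01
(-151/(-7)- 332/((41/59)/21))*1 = -2873245/287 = -10011.31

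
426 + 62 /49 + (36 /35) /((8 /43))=212069 /490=432.79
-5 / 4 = -1.25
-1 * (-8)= 8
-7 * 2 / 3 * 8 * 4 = -448 / 3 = -149.33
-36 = -36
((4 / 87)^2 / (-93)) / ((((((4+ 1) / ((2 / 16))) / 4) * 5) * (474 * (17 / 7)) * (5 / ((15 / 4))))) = -7 / 23634013275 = -0.00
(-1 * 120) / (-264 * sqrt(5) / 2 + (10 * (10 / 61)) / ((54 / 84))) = 1152900 / 328201189 + 59677398 * sqrt(5) / 328201189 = 0.41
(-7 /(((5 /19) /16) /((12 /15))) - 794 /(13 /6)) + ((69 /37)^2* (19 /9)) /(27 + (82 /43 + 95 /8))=-4411501337156 /6241852825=-706.76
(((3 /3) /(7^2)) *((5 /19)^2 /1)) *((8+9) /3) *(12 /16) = 425 /70756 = 0.01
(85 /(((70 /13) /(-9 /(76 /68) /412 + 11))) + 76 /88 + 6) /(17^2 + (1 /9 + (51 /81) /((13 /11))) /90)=3431160501795 /5503003152416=0.62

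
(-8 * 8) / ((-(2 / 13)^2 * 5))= 2704 / 5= 540.80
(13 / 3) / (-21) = -13 / 63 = -0.21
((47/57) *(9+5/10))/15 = 47/90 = 0.52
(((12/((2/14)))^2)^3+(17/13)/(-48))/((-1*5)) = -219209971728367/3120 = -70259606323.19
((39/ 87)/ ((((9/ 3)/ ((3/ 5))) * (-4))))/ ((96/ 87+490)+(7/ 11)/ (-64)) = -2288/ 50130825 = -0.00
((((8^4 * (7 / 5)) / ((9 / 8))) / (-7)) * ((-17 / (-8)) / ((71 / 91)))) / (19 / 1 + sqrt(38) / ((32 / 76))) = -15597568 / 60705 + 1949696 * sqrt(38) / 60705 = -58.95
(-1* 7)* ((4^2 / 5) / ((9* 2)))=-56 / 45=-1.24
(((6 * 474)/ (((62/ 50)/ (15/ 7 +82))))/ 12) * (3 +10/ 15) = 412775/ 7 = 58967.86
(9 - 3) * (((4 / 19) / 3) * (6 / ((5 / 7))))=336 / 95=3.54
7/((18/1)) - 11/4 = -85/36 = -2.36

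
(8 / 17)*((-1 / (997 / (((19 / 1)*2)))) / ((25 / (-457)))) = 138928 / 423725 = 0.33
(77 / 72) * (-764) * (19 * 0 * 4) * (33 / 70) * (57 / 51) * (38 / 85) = 0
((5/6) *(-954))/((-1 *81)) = 9.81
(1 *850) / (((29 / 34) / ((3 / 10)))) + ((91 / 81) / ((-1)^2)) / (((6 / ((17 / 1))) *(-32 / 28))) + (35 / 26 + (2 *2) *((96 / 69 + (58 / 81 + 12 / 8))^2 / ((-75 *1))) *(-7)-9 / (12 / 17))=454777301176919 / 1570175895600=289.63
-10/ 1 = -10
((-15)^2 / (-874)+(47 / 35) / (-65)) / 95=-552953 / 188893250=-0.00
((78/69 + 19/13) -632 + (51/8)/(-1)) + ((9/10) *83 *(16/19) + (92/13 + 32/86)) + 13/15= -3309910051/5862792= -564.56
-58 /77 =-0.75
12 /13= 0.92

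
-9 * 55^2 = -27225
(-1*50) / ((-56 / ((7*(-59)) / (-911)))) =0.40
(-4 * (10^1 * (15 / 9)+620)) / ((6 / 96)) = -122240 / 3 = -40746.67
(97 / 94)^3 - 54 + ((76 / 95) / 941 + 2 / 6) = -616279186517 / 11723693160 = -52.57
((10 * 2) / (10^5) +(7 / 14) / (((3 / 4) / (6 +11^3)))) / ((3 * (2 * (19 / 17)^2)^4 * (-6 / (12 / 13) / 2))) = -93265897913442323 / 39741537515940000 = -2.35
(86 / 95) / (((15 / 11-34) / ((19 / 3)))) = -946 / 5385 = -0.18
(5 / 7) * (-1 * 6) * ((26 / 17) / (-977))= 780 / 116263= 0.01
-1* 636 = -636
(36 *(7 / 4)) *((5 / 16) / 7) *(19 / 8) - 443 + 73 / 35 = -1945371 / 4480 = -434.23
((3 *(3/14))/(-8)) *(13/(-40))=117/4480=0.03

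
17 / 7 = 2.43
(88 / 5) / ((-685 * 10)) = -44 / 17125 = -0.00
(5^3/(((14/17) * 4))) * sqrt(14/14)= 2125/56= 37.95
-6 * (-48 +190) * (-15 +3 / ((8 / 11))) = 18531 / 2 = 9265.50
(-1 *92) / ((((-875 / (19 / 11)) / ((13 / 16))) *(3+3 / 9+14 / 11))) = 897 / 28000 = 0.03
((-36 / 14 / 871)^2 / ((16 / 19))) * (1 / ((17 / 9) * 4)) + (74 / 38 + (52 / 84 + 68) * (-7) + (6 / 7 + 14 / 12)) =-274544912364277 / 576336533136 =-476.36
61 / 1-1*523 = -462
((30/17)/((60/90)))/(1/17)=45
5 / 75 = 1 / 15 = 0.07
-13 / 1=-13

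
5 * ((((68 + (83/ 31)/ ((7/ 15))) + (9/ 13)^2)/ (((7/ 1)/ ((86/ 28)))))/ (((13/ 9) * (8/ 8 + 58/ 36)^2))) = 853185718620/ 51603788509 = 16.53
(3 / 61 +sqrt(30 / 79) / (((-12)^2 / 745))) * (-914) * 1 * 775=-263860375 * sqrt(2370) / 5688 - 2125050 / 61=-2293173.94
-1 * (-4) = 4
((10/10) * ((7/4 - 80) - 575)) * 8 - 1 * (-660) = -4566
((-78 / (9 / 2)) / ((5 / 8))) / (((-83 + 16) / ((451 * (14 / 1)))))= 2626624 / 1005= 2613.56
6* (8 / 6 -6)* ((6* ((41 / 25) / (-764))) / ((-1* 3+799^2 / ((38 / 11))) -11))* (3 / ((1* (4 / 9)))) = 441693 / 33529472225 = 0.00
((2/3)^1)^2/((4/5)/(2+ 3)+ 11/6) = 200/897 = 0.22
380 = 380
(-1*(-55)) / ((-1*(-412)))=0.13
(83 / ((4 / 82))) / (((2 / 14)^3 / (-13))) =-15173977 / 2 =-7586988.50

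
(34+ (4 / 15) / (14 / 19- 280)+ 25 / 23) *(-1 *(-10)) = 64227382 / 183057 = 350.86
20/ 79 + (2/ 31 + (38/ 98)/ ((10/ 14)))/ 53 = 1202161/ 4542895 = 0.26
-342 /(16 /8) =-171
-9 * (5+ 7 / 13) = -648 / 13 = -49.85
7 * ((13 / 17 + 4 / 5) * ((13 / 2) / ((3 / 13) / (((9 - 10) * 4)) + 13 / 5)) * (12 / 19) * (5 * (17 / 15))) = 66248 / 661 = 100.22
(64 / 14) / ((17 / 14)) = 64 / 17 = 3.76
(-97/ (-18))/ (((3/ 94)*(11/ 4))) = 18236/ 297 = 61.40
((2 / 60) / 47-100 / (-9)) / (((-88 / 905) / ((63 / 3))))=-5413891 / 2256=-2399.77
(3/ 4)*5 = 15/ 4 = 3.75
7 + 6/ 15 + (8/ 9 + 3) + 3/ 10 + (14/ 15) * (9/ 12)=12.29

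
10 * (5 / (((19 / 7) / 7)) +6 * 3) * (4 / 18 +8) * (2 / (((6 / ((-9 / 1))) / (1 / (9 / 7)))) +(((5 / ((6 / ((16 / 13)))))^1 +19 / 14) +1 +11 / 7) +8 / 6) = 468913210 / 46683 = 10044.62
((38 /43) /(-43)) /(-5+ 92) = -38 /160863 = -0.00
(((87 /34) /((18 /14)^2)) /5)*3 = 1421 /1530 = 0.93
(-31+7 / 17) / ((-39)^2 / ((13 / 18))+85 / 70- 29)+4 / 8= 96011 / 197846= 0.49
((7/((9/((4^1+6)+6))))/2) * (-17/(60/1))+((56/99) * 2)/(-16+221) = -107002/60885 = -1.76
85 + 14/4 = 177/2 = 88.50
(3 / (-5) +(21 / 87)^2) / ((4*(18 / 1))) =-1139 / 151380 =-0.01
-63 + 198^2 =39141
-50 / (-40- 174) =25 / 107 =0.23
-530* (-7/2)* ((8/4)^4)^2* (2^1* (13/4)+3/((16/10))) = 3977120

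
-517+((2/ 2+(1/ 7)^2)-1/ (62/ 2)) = -783822/ 1519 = -516.01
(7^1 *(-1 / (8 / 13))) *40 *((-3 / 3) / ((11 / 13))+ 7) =-29120 / 11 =-2647.27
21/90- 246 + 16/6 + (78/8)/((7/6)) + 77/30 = -48757/210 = -232.18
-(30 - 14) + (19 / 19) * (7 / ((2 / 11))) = 45 / 2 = 22.50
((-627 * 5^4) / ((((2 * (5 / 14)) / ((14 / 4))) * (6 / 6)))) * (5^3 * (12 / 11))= -261843750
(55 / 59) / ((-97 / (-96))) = 5280 / 5723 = 0.92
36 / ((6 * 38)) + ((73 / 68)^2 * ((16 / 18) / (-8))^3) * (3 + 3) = 1584197 / 10674504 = 0.15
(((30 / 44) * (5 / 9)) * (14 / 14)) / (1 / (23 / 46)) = 25 / 132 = 0.19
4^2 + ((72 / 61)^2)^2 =248407312 / 13845841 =17.94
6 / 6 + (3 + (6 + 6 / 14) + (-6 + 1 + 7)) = 87 / 7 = 12.43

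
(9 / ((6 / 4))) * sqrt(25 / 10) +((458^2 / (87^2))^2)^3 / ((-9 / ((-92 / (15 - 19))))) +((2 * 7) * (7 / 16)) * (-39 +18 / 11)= -172423449788117719535151177943676195 / 148921092303586156713520152 +3 * sqrt(10)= -1157817510.66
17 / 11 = 1.55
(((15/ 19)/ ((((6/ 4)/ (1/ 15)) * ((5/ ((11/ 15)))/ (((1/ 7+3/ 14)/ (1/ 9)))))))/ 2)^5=161051/ 4161579589300000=0.00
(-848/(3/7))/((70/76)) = -32224/15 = -2148.27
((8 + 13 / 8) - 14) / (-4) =35 / 32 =1.09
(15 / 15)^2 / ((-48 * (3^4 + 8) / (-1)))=1 / 4272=0.00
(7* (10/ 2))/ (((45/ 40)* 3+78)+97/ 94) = 2632/ 6197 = 0.42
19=19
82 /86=41 /43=0.95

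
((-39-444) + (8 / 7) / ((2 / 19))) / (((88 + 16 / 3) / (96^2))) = -2284416 / 49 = -46620.73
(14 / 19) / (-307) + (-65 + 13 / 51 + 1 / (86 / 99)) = -1627019263 / 25583538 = -63.60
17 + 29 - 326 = -280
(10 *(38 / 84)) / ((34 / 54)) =855 / 119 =7.18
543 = 543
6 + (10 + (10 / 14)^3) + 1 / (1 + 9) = 56473 / 3430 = 16.46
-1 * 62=-62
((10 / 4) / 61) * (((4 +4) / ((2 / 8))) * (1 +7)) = 640 / 61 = 10.49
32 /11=2.91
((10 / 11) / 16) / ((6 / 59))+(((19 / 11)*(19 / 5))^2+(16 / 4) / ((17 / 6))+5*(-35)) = -320764139 / 2468400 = -129.95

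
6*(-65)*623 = -242970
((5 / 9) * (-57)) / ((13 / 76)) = -7220 / 39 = -185.13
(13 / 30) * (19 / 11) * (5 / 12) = 247 / 792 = 0.31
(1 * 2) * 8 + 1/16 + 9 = 401/16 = 25.06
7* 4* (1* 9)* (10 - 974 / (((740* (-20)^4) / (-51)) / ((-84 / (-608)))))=5669024859351 / 2249600000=2520.01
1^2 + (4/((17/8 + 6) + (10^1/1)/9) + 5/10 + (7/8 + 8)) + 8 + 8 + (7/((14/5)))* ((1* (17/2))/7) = 158769/5320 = 29.84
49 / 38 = 1.29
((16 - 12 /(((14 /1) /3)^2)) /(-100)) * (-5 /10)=757 /9800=0.08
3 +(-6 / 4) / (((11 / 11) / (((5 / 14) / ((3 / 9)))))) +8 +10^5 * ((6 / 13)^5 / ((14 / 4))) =6318450059 / 10396204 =607.77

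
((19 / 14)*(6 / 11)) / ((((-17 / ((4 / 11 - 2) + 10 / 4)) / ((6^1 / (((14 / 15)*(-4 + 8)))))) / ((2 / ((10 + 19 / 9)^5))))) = -2877753015 / 6203300971449428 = -0.00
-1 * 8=-8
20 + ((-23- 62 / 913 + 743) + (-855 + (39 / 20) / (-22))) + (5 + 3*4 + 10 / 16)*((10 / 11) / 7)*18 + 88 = 3590401 / 255640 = 14.04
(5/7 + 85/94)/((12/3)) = 1065/2632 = 0.40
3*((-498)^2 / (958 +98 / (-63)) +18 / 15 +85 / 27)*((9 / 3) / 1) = 76594439 / 32280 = 2372.81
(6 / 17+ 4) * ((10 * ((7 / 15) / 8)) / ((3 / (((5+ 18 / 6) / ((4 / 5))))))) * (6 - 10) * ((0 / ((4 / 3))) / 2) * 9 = 0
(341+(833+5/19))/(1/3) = 66933/19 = 3522.79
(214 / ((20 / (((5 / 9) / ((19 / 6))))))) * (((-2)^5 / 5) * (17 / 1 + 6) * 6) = -157504 / 95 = -1657.94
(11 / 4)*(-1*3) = -33 / 4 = -8.25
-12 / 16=-3 / 4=-0.75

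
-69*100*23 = -158700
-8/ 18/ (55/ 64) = -256/ 495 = -0.52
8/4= 2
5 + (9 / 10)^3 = 5729 / 1000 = 5.73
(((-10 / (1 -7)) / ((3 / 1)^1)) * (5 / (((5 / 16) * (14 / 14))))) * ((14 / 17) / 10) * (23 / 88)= 322 / 1683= 0.19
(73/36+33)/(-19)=-1261/684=-1.84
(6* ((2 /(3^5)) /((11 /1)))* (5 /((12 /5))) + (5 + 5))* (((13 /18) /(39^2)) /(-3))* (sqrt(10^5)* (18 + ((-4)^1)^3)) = 61536500* sqrt(10) /8444007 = 23.05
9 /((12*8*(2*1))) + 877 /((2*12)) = 7025 /192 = 36.59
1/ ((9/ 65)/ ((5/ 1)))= 325/ 9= 36.11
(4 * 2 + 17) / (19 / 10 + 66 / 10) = 50 / 17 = 2.94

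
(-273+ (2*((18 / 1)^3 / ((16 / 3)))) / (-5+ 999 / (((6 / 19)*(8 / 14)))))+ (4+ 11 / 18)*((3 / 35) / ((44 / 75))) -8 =-7630184033 / 27257384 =-279.93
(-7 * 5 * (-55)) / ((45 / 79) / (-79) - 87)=-12013925 / 543012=-22.12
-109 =-109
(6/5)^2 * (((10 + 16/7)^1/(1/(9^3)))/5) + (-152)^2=22472984/875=25683.41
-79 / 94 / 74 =-79 / 6956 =-0.01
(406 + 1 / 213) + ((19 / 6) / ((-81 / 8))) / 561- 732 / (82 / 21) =86724881525 / 396836253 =218.54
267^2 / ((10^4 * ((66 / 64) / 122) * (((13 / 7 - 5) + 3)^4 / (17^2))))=4023287770908 / 6875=585205493.95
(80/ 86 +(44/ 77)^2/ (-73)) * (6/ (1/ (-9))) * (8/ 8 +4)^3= -6248.88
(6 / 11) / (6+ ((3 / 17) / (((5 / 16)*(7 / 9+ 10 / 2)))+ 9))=2210 / 61171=0.04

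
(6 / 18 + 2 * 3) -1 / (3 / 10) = 3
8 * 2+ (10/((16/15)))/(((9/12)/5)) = 157/2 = 78.50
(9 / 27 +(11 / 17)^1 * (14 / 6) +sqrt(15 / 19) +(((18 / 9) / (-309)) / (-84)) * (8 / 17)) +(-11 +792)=sqrt(285) / 19 +86357779 / 110313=783.73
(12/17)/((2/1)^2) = 3/17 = 0.18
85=85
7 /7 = 1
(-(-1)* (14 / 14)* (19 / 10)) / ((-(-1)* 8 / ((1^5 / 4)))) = 19 / 320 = 0.06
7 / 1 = 7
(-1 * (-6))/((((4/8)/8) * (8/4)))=48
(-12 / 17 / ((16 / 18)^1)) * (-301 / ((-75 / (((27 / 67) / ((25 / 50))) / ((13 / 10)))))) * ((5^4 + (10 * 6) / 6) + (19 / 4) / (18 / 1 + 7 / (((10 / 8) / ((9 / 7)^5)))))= -1867640733189 / 1488221956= -1254.95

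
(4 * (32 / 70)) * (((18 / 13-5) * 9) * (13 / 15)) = -9024 / 175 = -51.57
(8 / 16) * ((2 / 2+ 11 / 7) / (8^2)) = 9 / 448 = 0.02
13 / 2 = 6.50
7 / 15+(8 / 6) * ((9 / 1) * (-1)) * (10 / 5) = -353 / 15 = -23.53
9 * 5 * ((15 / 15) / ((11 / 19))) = 855 / 11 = 77.73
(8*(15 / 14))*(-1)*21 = -180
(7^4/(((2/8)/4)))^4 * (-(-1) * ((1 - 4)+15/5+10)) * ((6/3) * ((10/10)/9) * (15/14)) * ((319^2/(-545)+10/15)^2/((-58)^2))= 14395241896431901843744587776/269781867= 53358819317652293672.30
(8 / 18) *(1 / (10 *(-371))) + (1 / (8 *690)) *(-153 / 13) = -0.00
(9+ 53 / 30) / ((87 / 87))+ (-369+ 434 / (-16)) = -46243 / 120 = -385.36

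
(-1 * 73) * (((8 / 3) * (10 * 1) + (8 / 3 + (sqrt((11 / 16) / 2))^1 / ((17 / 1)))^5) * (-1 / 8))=127906824805073 * sqrt(22) / 7537191616512 + 30672711118357 / 20782697472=1555.47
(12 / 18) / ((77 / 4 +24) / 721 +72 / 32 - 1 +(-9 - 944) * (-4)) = 2884 / 16496379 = 0.00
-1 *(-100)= 100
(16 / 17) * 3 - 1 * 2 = 14 / 17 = 0.82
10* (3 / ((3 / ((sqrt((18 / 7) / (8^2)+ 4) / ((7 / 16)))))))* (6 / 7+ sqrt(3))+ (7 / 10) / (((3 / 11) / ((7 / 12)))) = 120.45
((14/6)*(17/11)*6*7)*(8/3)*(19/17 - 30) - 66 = -387122/33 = -11730.97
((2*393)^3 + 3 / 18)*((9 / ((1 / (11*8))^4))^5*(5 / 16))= 6949981525516214952400913900409433391315964018032640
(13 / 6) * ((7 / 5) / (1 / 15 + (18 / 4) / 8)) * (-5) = -24.11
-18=-18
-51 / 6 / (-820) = 17 / 1640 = 0.01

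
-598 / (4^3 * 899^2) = -299 / 25862432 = -0.00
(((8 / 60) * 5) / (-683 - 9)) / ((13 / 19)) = -19 / 13494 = -0.00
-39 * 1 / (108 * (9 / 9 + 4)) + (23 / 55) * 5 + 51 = 104977 / 1980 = 53.02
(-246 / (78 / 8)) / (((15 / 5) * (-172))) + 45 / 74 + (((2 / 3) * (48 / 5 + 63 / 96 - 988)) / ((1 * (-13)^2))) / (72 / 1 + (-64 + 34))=1531786271 / 2710300320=0.57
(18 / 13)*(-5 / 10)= -9 / 13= -0.69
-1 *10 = -10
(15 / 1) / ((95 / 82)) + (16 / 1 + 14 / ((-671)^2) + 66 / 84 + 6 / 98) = 24978046025 / 838348742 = 29.79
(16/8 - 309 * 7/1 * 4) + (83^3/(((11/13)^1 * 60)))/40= -220926769/26400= -8368.44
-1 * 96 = -96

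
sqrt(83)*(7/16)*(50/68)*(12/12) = 175*sqrt(83)/544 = 2.93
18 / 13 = 1.38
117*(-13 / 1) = -1521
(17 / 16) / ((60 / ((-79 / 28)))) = -1343 / 26880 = -0.05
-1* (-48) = 48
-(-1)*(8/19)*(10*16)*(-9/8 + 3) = 2400/19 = 126.32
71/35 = 2.03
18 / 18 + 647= 648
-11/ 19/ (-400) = 11/ 7600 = 0.00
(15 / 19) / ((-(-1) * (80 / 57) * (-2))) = -9 / 32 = -0.28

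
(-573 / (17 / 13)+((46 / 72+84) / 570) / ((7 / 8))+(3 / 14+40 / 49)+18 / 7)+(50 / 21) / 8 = -3710131133 / 8546580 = -434.11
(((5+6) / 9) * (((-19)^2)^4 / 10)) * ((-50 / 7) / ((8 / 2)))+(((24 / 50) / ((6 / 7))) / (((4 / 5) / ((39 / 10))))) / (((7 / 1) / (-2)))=-23352399186289 / 6300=-3706730029.57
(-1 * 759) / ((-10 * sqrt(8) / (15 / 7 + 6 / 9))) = 14927 * sqrt(2) / 280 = 75.39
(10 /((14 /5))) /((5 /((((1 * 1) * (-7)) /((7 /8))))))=-40 /7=-5.71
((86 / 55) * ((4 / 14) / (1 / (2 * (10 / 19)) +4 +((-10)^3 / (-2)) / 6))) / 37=2064 / 15091153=0.00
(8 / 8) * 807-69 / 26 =804.35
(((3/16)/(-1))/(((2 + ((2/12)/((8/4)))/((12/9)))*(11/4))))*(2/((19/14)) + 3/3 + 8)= -796/2299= -0.35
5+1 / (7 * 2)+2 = 99 / 14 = 7.07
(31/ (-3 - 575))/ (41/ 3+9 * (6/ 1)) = -93/ 117334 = -0.00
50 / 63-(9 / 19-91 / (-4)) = -107395 / 4788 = -22.43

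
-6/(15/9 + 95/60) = -24/13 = -1.85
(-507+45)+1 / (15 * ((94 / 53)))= -651367 / 1410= -461.96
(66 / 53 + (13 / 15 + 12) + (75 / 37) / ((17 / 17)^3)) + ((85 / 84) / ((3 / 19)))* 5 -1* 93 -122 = -412182373 / 2470860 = -166.82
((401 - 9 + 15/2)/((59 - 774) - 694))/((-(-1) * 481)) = -799/1355458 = -0.00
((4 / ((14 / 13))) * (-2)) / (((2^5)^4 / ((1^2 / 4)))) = -13 / 7340032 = -0.00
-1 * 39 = -39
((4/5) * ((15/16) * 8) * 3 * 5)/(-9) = -10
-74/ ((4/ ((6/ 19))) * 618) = -37/ 3914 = -0.01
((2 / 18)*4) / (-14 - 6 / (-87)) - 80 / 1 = -72749 / 909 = -80.03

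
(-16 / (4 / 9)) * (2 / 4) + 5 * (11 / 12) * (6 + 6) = 37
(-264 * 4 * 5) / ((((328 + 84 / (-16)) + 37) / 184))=-3886080 / 1439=-2700.54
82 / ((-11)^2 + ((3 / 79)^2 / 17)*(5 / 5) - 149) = -2.93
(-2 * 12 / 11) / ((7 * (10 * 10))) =-6 / 1925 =-0.00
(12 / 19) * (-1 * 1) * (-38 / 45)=8 / 15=0.53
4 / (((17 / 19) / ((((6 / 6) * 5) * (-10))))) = -3800 / 17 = -223.53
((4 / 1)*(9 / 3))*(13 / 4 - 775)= -9261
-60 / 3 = -20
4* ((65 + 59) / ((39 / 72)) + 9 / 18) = 917.69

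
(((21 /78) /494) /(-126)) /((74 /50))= -25 /8554104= -0.00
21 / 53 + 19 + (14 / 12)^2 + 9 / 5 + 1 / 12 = 53998 / 2385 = 22.64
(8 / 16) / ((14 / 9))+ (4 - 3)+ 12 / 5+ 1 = 661 / 140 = 4.72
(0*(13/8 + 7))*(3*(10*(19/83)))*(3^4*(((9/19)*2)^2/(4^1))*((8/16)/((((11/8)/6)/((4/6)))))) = 0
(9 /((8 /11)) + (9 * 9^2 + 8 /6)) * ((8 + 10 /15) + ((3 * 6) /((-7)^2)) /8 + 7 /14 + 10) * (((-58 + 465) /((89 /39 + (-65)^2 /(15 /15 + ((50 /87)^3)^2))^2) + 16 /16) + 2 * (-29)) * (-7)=115706823198414329259927505199951857166875 /20322735319627565515913898862706688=5693467.02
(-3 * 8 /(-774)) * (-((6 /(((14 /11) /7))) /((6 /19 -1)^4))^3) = -106053197661974170476 /1001817660266683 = -105860.78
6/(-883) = -6/883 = -0.01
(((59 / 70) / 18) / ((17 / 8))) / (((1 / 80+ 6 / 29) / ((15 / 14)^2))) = 0.12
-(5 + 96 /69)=-147 /23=-6.39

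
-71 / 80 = -0.89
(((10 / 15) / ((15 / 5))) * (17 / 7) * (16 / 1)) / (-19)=-544 / 1197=-0.45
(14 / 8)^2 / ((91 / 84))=147 / 52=2.83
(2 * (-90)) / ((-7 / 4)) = 720 / 7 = 102.86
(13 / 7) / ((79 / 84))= 156 / 79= 1.97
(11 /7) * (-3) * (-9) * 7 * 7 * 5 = 10395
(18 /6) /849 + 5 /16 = 1431 /4528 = 0.32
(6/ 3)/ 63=2/ 63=0.03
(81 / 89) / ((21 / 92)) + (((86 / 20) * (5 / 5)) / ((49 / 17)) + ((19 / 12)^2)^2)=5318968957 / 452148480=11.76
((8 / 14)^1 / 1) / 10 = 0.06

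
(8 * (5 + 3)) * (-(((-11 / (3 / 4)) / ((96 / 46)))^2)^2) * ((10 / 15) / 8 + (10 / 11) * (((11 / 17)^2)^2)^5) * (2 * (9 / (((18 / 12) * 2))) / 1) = -16681843536775993659534559632670201 / 213323378072117786555815233288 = -78199.79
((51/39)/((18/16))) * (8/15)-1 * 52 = -90172/1755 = -51.38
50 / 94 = 25 / 47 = 0.53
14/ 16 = 7/ 8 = 0.88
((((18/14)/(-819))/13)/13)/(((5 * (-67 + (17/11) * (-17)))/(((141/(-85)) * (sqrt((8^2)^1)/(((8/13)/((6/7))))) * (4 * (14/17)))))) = -4136/3410322825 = -0.00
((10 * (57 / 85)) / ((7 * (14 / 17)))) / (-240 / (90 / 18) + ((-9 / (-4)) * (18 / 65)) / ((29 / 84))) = -35815 / 1422274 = -0.03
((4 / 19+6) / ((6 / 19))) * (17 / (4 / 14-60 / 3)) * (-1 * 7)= 49147 / 414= 118.71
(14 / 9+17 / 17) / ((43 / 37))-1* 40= -14629 / 387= -37.80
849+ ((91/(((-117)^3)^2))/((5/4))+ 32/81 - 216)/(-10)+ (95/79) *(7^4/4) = 2482250774427435631/1558830553382700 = 1592.38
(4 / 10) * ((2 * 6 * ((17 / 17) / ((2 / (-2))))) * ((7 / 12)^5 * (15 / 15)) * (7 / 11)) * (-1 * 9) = 117649 / 63360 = 1.86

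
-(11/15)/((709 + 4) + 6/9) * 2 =-22/10705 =-0.00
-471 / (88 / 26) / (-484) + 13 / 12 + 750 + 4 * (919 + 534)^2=539571685949 / 63888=8445587.37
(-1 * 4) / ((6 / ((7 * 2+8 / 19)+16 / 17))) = -3308 / 323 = -10.24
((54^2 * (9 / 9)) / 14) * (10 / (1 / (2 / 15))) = 1944 / 7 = 277.71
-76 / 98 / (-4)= 19 / 98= 0.19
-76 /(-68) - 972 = -970.88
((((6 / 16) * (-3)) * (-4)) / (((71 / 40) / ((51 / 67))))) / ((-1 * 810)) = -34 / 14271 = -0.00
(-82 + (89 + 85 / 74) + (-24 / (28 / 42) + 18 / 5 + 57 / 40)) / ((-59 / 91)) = 3074253 / 87320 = 35.21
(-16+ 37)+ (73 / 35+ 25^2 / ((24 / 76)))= 420473 / 210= 2002.25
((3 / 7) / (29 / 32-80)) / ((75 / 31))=-992 / 442925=-0.00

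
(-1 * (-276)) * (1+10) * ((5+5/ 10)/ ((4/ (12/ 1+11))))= 192027/ 2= 96013.50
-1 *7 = -7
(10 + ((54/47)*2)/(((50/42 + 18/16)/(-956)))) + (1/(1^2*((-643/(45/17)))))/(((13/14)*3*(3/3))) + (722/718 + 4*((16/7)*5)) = -5823909216264673/6528947771437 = -892.01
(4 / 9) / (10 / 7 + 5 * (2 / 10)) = 28 / 153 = 0.18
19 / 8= 2.38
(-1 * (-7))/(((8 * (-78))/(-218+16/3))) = 2233/936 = 2.39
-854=-854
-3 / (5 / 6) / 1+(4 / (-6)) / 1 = -64 / 15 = -4.27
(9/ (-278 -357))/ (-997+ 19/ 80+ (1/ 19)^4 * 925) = 18766224/ 1319765313347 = 0.00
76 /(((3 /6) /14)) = 2128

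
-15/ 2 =-7.50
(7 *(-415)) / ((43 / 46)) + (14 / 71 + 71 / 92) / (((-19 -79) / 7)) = -12220468387 / 3932264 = -3107.74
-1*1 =-1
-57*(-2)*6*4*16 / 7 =43776 / 7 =6253.71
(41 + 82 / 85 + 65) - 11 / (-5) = 9279 / 85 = 109.16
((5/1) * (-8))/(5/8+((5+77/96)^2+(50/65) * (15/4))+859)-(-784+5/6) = 504497185591/644212734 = 783.12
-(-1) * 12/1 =12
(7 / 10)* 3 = 21 / 10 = 2.10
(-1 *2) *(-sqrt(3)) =2 *sqrt(3) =3.46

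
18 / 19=0.95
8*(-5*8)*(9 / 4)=-720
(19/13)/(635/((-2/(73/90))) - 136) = -684/184171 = -0.00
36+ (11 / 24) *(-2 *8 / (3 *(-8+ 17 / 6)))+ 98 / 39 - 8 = 37462 / 1209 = 30.99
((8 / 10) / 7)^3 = 64 / 42875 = 0.00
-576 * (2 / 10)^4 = -576 / 625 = -0.92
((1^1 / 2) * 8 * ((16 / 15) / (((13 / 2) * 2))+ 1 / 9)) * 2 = 904 / 585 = 1.55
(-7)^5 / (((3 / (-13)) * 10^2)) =218491 / 300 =728.30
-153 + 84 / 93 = -4715 / 31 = -152.10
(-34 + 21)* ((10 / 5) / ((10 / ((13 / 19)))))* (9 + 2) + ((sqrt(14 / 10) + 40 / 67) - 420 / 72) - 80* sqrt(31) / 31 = -947293 / 38190 - 80* sqrt(31) / 31 + sqrt(35) / 5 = -37.99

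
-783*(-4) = 3132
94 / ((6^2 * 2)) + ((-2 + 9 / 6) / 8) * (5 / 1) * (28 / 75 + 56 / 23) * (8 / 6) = 187 / 1380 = 0.14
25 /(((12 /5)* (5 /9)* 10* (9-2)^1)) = 15 /56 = 0.27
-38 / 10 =-19 / 5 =-3.80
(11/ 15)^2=121/ 225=0.54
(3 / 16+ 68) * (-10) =-5455 / 8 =-681.88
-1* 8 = -8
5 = 5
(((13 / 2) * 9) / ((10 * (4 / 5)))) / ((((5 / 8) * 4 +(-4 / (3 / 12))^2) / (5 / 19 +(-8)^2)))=12987 / 7144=1.82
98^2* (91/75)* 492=143330096/25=5733203.84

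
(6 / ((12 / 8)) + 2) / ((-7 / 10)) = -60 / 7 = -8.57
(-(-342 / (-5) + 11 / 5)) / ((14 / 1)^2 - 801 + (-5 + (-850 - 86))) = 353 / 7730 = 0.05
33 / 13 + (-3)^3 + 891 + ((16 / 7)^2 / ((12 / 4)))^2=244277353 / 280917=869.57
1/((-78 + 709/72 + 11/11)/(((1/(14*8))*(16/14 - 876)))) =27558/236915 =0.12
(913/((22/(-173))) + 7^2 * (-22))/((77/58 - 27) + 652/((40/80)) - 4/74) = -3544119/548635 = -6.46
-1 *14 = -14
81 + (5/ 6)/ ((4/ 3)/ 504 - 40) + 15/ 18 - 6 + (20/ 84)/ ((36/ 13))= 867516865/ 11429964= 75.90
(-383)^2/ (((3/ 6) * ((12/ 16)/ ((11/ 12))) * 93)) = 3855.62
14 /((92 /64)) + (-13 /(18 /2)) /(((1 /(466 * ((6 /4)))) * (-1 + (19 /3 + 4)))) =-63395 /644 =-98.44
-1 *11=-11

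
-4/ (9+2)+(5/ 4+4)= 215/ 44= 4.89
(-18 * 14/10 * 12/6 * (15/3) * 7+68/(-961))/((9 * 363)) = -1695272/3139587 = -0.54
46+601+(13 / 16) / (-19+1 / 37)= 558971 / 864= 646.96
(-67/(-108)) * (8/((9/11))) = 1474/243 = 6.07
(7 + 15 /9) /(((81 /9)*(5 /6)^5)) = 2.40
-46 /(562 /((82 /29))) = -0.23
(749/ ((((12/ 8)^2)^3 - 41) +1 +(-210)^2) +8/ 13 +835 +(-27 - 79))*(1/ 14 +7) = 378374041881/ 73334794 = 5159.54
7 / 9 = 0.78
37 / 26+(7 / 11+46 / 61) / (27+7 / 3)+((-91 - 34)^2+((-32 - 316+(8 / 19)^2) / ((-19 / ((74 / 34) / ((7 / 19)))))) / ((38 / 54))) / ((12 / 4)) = 9888910245198889 / 1879652486712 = 5261.03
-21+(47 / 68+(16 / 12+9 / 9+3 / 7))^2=-18508103 / 2039184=-9.08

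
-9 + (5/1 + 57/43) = -115/43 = -2.67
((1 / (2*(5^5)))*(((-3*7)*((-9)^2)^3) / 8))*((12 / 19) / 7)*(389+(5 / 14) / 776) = -20213310073869 / 2580200000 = -7834.01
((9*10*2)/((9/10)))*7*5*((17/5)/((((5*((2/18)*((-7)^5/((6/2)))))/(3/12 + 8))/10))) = -1514700/2401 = -630.86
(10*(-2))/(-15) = 4/3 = 1.33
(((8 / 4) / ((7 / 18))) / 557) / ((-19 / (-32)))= 1152 / 74081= 0.02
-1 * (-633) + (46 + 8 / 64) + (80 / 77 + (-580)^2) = 207641381 / 616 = 337080.16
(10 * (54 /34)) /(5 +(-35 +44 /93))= -12555 /23341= -0.54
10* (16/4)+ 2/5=202/5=40.40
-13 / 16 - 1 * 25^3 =-250013 / 16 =-15625.81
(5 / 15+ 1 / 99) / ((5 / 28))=952 / 495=1.92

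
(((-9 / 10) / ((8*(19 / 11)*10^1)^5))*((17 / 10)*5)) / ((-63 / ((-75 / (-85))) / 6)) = 1449459 / 113591536844800000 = 0.00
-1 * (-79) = 79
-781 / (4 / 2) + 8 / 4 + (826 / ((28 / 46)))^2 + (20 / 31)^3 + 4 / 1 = 109694321039 / 59582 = 1841064.77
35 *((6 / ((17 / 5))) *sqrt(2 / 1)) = 1050 *sqrt(2) / 17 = 87.35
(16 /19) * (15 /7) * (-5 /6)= -200 /133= -1.50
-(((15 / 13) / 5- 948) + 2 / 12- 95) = 81323 / 78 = 1042.60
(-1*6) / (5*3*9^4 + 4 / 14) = -42 / 688907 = -0.00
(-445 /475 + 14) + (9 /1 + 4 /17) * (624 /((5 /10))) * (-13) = -241959863 /1615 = -149820.35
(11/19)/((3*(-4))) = -11/228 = -0.05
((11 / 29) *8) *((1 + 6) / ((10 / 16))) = 4928 / 145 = 33.99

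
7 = 7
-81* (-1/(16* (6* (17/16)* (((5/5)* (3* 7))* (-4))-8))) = -81/8696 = -0.01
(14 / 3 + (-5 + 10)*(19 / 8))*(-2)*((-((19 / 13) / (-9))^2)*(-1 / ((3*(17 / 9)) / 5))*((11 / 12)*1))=-7882435 / 11170224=-0.71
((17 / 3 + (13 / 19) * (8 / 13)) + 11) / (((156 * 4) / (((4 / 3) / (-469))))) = -487 / 6255522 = -0.00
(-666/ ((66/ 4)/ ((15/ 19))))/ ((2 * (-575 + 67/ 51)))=84915/ 3057461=0.03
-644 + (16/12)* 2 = -1924/3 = -641.33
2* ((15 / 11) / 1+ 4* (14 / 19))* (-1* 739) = -1331678 / 209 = -6371.67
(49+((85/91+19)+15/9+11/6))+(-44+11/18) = 23788/819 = 29.05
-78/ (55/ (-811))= 63258/ 55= 1150.15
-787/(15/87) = -22823/5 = -4564.60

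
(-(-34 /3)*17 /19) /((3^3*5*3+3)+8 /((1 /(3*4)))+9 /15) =2890 /143811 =0.02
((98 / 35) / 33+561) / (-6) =-92579 / 990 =-93.51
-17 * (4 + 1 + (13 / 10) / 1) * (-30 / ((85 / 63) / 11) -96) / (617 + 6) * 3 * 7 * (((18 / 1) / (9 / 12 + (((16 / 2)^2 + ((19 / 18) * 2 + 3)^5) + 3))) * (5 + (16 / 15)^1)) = 2016078829128 / 53390730205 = 37.76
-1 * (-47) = 47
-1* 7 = -7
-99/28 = -3.54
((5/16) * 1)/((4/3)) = 15/64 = 0.23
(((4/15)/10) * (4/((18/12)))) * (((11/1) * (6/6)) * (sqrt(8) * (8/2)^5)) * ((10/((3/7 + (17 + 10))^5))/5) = 184877 * sqrt(2)/895795200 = 0.00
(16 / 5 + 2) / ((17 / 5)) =26 / 17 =1.53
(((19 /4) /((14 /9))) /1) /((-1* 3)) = -57 /56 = -1.02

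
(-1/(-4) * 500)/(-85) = -25/17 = -1.47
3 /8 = 0.38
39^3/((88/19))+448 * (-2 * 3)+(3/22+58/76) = 16921327/1672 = 10120.41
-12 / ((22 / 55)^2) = -75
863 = 863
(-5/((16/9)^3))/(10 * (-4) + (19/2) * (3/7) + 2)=5103/194560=0.03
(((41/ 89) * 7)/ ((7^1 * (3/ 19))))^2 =606841/ 71289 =8.51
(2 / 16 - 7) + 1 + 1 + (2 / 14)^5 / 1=-655465 / 134456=-4.87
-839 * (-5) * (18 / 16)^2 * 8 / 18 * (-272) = -641835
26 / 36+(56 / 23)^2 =63325 / 9522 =6.65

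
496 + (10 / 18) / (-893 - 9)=4026523 / 8118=496.00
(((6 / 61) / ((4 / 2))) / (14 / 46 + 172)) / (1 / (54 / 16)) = 621 / 644648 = 0.00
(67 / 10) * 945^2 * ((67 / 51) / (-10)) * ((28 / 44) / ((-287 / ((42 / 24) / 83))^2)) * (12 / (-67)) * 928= 971682642 / 2165536483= 0.45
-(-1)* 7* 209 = 1463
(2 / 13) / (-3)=-0.05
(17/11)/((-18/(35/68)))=-0.04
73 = 73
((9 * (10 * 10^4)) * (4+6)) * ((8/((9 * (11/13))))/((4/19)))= 494000000/11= 44909090.91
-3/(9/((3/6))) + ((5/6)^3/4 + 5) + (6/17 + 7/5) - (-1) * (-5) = 127121/73440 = 1.73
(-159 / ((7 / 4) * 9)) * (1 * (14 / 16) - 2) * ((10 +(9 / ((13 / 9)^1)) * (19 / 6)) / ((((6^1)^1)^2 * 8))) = 40969 / 34944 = 1.17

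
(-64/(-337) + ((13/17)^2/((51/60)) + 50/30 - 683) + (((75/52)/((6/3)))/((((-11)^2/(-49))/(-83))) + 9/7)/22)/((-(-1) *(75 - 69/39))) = -6538767819789235/704905576459392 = -9.28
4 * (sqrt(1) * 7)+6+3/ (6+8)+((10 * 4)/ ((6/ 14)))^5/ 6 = 12047257949191/ 10206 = 1180409362.06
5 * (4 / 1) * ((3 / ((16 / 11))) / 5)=33 / 4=8.25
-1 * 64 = -64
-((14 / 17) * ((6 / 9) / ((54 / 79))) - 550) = 756244 / 1377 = 549.20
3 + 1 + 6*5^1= 34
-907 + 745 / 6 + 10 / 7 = -32819 / 42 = -781.40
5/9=0.56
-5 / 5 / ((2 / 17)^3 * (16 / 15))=-73695 / 128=-575.74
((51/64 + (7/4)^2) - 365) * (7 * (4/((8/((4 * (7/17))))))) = -1132537/544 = -2081.87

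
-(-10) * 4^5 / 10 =1024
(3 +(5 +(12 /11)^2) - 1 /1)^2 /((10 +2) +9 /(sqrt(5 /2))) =9820810 /1361613 - 982081 * sqrt(10) /907742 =3.79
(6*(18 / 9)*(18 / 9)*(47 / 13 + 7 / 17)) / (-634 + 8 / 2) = -712 / 4641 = -0.15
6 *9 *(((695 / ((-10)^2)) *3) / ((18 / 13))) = 16263 / 20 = 813.15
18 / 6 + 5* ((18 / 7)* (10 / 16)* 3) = 759 / 28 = 27.11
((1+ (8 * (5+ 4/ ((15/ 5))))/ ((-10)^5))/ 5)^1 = 37481/ 187500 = 0.20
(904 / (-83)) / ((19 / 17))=-15368 / 1577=-9.75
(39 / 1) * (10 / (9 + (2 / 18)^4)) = 255879 / 5905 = 43.33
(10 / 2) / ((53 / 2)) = 10 / 53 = 0.19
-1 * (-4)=4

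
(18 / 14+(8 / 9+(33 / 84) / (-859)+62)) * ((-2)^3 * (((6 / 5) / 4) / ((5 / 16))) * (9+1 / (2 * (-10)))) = -9946420684 / 2254875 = -4411.07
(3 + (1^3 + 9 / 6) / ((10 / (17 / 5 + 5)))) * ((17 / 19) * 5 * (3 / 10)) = 2601 / 380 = 6.84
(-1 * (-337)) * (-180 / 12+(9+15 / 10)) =-3033 / 2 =-1516.50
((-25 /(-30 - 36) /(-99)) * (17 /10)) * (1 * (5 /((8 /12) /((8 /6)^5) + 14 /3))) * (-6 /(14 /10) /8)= 68000 /18831351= 0.00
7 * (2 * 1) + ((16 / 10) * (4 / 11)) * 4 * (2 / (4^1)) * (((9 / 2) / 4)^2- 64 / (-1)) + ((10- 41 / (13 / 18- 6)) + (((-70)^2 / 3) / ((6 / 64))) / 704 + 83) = 2026414 / 9405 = 215.46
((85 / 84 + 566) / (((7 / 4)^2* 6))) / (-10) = -47629 / 15435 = -3.09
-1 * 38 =-38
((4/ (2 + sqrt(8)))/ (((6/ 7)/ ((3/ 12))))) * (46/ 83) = -161/ 498 + 161 * sqrt(2)/ 498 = 0.13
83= 83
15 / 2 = 7.50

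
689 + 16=705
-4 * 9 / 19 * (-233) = 441.47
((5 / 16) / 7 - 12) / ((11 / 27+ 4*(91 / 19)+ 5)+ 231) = -52839 / 1129520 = -0.05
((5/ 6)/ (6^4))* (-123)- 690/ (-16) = 111575/ 2592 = 43.05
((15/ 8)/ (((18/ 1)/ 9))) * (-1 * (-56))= 105/ 2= 52.50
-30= -30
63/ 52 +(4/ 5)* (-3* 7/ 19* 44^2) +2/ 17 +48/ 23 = -3299872753/ 1931540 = -1708.42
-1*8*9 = -72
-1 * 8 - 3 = -11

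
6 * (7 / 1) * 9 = 378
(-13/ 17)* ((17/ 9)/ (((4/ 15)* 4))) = -65/ 48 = -1.35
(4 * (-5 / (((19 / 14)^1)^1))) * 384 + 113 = -105373 / 19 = -5545.95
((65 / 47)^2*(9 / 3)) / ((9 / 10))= 6.38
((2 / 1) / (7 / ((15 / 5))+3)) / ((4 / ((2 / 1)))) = 3 / 16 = 0.19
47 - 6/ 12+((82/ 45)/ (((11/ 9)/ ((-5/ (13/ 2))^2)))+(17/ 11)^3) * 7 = 35321645/ 449878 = 78.51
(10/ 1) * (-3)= -30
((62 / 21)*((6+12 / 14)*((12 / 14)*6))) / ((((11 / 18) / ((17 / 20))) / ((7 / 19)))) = 2731968 / 51205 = 53.35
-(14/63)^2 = -4/81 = -0.05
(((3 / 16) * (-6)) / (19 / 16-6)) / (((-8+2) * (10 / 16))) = -24 / 385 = -0.06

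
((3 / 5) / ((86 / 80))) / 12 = 2 / 43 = 0.05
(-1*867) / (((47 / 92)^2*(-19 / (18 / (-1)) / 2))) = -264178368 / 41971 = -6294.31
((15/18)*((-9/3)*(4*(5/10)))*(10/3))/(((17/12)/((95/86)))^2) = -5415000/534361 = -10.13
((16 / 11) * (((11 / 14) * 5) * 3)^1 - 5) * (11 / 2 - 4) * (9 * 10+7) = 24735 / 14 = 1766.79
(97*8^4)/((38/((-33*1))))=-6555648/19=-345034.11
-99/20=-4.95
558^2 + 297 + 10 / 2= 311666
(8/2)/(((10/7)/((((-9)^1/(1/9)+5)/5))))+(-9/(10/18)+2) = -1419/25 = -56.76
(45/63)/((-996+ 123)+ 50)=-5/5761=-0.00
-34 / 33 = -1.03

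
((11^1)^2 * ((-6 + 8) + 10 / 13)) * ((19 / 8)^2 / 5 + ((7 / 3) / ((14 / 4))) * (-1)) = 160809 / 1040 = 154.62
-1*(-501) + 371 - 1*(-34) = 906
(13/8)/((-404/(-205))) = 2665/3232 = 0.82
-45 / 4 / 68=-45 / 272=-0.17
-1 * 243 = -243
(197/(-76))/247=-197/18772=-0.01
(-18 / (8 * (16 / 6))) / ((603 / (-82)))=123 / 1072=0.11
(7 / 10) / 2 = 7 / 20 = 0.35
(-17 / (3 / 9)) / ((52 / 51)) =-2601 / 52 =-50.02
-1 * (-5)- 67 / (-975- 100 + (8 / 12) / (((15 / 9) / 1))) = 5.06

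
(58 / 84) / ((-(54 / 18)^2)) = -29 / 378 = -0.08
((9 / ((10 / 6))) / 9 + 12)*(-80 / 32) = -63 / 2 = -31.50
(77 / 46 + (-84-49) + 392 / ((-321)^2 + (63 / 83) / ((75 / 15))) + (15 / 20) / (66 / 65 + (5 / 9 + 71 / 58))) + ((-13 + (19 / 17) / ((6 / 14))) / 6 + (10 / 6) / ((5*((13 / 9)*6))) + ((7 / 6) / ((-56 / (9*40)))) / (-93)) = -132.67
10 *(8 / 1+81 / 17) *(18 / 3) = 765.88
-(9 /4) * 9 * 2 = -81 /2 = -40.50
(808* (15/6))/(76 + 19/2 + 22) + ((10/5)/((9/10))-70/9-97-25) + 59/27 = -123739/1161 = -106.58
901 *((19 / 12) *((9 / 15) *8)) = 34238 / 5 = 6847.60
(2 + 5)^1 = 7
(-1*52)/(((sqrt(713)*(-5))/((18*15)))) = 2808*sqrt(713)/713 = 105.16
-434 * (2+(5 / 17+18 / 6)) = -39060 / 17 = -2297.65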